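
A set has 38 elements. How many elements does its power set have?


The set has 38 elements.
The power set contains all possible subsets.
|P(A)| = 2^|A| = 2^38 = 274877906944

274877906944


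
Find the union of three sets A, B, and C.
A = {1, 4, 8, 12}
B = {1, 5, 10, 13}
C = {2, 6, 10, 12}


Set A = {1, 4, 8, 12}
Set B = {1, 5, 10, 13}
Set C = {2, 6, 10, 12}
First, A ∪ B = {1, 4, 5, 8, 10, 12, 13}
Then, (A ∪ B) ∪ C = {1, 2, 4, 5, 6, 8, 10, 12, 13}

{1, 2, 4, 5, 6, 8, 10, 12, 13}


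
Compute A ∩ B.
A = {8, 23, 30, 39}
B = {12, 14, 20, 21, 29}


Set A = {8, 23, 30, 39}
Set B = {12, 14, 20, 21, 29}
A ∩ B includes only elements in both sets.
Check each element of A against B:
8 ✗, 23 ✗, 30 ✗, 39 ✗
A ∩ B = {}

{}


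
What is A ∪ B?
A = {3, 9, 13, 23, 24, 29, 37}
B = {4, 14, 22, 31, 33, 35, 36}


Set A = {3, 9, 13, 23, 24, 29, 37}
Set B = {4, 14, 22, 31, 33, 35, 36}
A ∪ B includes all elements in either set.
Elements from A: {3, 9, 13, 23, 24, 29, 37}
Elements from B not already included: {4, 14, 22, 31, 33, 35, 36}
A ∪ B = {3, 4, 9, 13, 14, 22, 23, 24, 29, 31, 33, 35, 36, 37}

{3, 4, 9, 13, 14, 22, 23, 24, 29, 31, 33, 35, 36, 37}


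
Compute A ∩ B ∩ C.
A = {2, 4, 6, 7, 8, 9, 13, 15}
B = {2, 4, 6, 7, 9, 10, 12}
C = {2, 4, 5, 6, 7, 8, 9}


Set A = {2, 4, 6, 7, 8, 9, 13, 15}
Set B = {2, 4, 6, 7, 9, 10, 12}
Set C = {2, 4, 5, 6, 7, 8, 9}
First, A ∩ B = {2, 4, 6, 7, 9}
Then, (A ∩ B) ∩ C = {2, 4, 6, 7, 9}

{2, 4, 6, 7, 9}


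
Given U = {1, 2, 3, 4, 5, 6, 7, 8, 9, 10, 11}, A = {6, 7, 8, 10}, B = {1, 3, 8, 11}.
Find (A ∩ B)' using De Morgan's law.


U = {1, 2, 3, 4, 5, 6, 7, 8, 9, 10, 11}
A = {6, 7, 8, 10}, B = {1, 3, 8, 11}
A ∩ B = {8}
(A ∩ B)' = U \ (A ∩ B) = {1, 2, 3, 4, 5, 6, 7, 9, 10, 11}
Verification via A' ∪ B': A' = {1, 2, 3, 4, 5, 9, 11}, B' = {2, 4, 5, 6, 7, 9, 10}
A' ∪ B' = {1, 2, 3, 4, 5, 6, 7, 9, 10, 11} ✓

{1, 2, 3, 4, 5, 6, 7, 9, 10, 11}


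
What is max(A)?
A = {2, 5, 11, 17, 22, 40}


Set A = {2, 5, 11, 17, 22, 40}
Elements in ascending order: 2, 5, 11, 17, 22, 40
The largest element is 40.

40


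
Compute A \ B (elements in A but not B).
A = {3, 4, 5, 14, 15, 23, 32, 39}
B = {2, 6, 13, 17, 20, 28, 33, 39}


Set A = {3, 4, 5, 14, 15, 23, 32, 39}
Set B = {2, 6, 13, 17, 20, 28, 33, 39}
A \ B includes elements in A that are not in B.
Check each element of A:
3 (not in B, keep), 4 (not in B, keep), 5 (not in B, keep), 14 (not in B, keep), 15 (not in B, keep), 23 (not in B, keep), 32 (not in B, keep), 39 (in B, remove)
A \ B = {3, 4, 5, 14, 15, 23, 32}

{3, 4, 5, 14, 15, 23, 32}


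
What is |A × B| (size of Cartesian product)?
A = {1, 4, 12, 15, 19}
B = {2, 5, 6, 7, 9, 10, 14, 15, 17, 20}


Set A = {1, 4, 12, 15, 19} has 5 elements.
Set B = {2, 5, 6, 7, 9, 10, 14, 15, 17, 20} has 10 elements.
|A × B| = |A| × |B| = 5 × 10 = 50

50


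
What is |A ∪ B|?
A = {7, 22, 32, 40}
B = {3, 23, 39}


Set A = {7, 22, 32, 40}, |A| = 4
Set B = {3, 23, 39}, |B| = 3
A ∩ B = {}, |A ∩ B| = 0
|A ∪ B| = |A| + |B| - |A ∩ B| = 4 + 3 - 0 = 7

7


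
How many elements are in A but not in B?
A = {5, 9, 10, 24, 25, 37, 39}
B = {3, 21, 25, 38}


Set A = {5, 9, 10, 24, 25, 37, 39}
Set B = {3, 21, 25, 38}
A \ B = {5, 9, 10, 24, 37, 39}
|A \ B| = 6

6


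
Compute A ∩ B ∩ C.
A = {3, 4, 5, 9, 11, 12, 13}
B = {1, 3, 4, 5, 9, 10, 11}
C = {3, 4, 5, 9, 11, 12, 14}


Set A = {3, 4, 5, 9, 11, 12, 13}
Set B = {1, 3, 4, 5, 9, 10, 11}
Set C = {3, 4, 5, 9, 11, 12, 14}
First, A ∩ B = {3, 4, 5, 9, 11}
Then, (A ∩ B) ∩ C = {3, 4, 5, 9, 11}

{3, 4, 5, 9, 11}


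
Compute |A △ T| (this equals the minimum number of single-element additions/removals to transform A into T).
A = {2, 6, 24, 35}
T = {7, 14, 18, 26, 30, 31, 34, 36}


Set A = {2, 6, 24, 35}
Set T = {7, 14, 18, 26, 30, 31, 34, 36}
Elements to remove from A (in A, not in T): {2, 6, 24, 35} → 4 removals
Elements to add to A (in T, not in A): {7, 14, 18, 26, 30, 31, 34, 36} → 8 additions
Total edits = 4 + 8 = 12

12


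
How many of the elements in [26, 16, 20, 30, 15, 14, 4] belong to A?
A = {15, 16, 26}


Set A = {15, 16, 26}
Candidates: [26, 16, 20, 30, 15, 14, 4]
Check each candidate:
26 ∈ A, 16 ∈ A, 20 ∉ A, 30 ∉ A, 15 ∈ A, 14 ∉ A, 4 ∉ A
Count of candidates in A: 3

3


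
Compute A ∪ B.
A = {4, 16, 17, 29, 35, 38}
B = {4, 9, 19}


Set A = {4, 16, 17, 29, 35, 38}
Set B = {4, 9, 19}
A ∪ B includes all elements in either set.
Elements from A: {4, 16, 17, 29, 35, 38}
Elements from B not already included: {9, 19}
A ∪ B = {4, 9, 16, 17, 19, 29, 35, 38}

{4, 9, 16, 17, 19, 29, 35, 38}


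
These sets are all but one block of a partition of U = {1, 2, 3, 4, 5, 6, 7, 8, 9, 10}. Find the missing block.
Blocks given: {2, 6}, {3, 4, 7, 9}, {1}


U = {1, 2, 3, 4, 5, 6, 7, 8, 9, 10}
Shown blocks: {2, 6}, {3, 4, 7, 9}, {1}
A partition's blocks are pairwise disjoint and cover U, so the missing block = U \ (union of shown blocks).
Union of shown blocks: {1, 2, 3, 4, 6, 7, 9}
Missing block = U \ (union) = {5, 8, 10}

{5, 8, 10}


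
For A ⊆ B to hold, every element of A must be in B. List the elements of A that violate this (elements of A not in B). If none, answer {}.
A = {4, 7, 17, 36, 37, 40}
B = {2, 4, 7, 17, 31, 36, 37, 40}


Set A = {4, 7, 17, 36, 37, 40}
Set B = {2, 4, 7, 17, 31, 36, 37, 40}
Check each element of A against B:
4 ∈ B, 7 ∈ B, 17 ∈ B, 36 ∈ B, 37 ∈ B, 40 ∈ B
Elements of A not in B: {}

{}


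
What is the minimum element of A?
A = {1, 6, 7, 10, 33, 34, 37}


Set A = {1, 6, 7, 10, 33, 34, 37}
Elements in ascending order: 1, 6, 7, 10, 33, 34, 37
The smallest element is 1.

1


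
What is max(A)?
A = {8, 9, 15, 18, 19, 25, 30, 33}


Set A = {8, 9, 15, 18, 19, 25, 30, 33}
Elements in ascending order: 8, 9, 15, 18, 19, 25, 30, 33
The largest element is 33.

33


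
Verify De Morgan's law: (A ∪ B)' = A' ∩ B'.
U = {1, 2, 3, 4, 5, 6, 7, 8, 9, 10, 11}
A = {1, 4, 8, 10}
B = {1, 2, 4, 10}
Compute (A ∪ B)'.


U = {1, 2, 3, 4, 5, 6, 7, 8, 9, 10, 11}
A = {1, 4, 8, 10}, B = {1, 2, 4, 10}
A ∪ B = {1, 2, 4, 8, 10}
(A ∪ B)' = U \ (A ∪ B) = {3, 5, 6, 7, 9, 11}
Verification via A' ∩ B': A' = {2, 3, 5, 6, 7, 9, 11}, B' = {3, 5, 6, 7, 8, 9, 11}
A' ∩ B' = {3, 5, 6, 7, 9, 11} ✓

{3, 5, 6, 7, 9, 11}


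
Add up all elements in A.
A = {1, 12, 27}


Set A = {1, 12, 27}
Sum = 1 + 12 + 27 = 40

40


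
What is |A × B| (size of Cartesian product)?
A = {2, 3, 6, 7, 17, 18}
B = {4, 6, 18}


Set A = {2, 3, 6, 7, 17, 18} has 6 elements.
Set B = {4, 6, 18} has 3 elements.
|A × B| = |A| × |B| = 6 × 3 = 18

18


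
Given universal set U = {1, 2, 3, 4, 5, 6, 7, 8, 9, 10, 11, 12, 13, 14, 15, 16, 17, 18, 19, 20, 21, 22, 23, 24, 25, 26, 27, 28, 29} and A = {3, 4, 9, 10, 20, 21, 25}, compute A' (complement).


Universal set U = {1, 2, 3, 4, 5, 6, 7, 8, 9, 10, 11, 12, 13, 14, 15, 16, 17, 18, 19, 20, 21, 22, 23, 24, 25, 26, 27, 28, 29}
Set A = {3, 4, 9, 10, 20, 21, 25}
A' = U \ A = elements in U but not in A
Checking each element of U:
1 (not in A, include), 2 (not in A, include), 3 (in A, exclude), 4 (in A, exclude), 5 (not in A, include), 6 (not in A, include), 7 (not in A, include), 8 (not in A, include), 9 (in A, exclude), 10 (in A, exclude), 11 (not in A, include), 12 (not in A, include), 13 (not in A, include), 14 (not in A, include), 15 (not in A, include), 16 (not in A, include), 17 (not in A, include), 18 (not in A, include), 19 (not in A, include), 20 (in A, exclude), 21 (in A, exclude), 22 (not in A, include), 23 (not in A, include), 24 (not in A, include), 25 (in A, exclude), 26 (not in A, include), 27 (not in A, include), 28 (not in A, include), 29 (not in A, include)
A' = {1, 2, 5, 6, 7, 8, 11, 12, 13, 14, 15, 16, 17, 18, 19, 22, 23, 24, 26, 27, 28, 29}

{1, 2, 5, 6, 7, 8, 11, 12, 13, 14, 15, 16, 17, 18, 19, 22, 23, 24, 26, 27, 28, 29}


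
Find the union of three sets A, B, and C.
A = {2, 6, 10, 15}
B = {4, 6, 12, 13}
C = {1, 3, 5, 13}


Set A = {2, 6, 10, 15}
Set B = {4, 6, 12, 13}
Set C = {1, 3, 5, 13}
First, A ∪ B = {2, 4, 6, 10, 12, 13, 15}
Then, (A ∪ B) ∪ C = {1, 2, 3, 4, 5, 6, 10, 12, 13, 15}

{1, 2, 3, 4, 5, 6, 10, 12, 13, 15}


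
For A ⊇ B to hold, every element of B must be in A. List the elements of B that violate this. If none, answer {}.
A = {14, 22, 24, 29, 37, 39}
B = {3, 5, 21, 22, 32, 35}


Set A = {14, 22, 24, 29, 37, 39}
Set B = {3, 5, 21, 22, 32, 35}
Check each element of B against A:
3 ∉ A (include), 5 ∉ A (include), 21 ∉ A (include), 22 ∈ A, 32 ∉ A (include), 35 ∉ A (include)
Elements of B not in A: {3, 5, 21, 32, 35}

{3, 5, 21, 32, 35}


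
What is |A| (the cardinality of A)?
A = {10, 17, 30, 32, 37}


Set A = {10, 17, 30, 32, 37}
Listing elements: 10, 17, 30, 32, 37
Counting: 5 elements
|A| = 5

5


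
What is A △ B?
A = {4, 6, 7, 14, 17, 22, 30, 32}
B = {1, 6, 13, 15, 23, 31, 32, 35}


Set A = {4, 6, 7, 14, 17, 22, 30, 32}
Set B = {1, 6, 13, 15, 23, 31, 32, 35}
A △ B = (A \ B) ∪ (B \ A)
Elements in A but not B: {4, 7, 14, 17, 22, 30}
Elements in B but not A: {1, 13, 15, 23, 31, 35}
A △ B = {1, 4, 7, 13, 14, 15, 17, 22, 23, 30, 31, 35}

{1, 4, 7, 13, 14, 15, 17, 22, 23, 30, 31, 35}


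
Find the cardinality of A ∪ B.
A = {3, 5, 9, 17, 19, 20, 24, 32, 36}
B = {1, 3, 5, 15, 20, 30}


Set A = {3, 5, 9, 17, 19, 20, 24, 32, 36}, |A| = 9
Set B = {1, 3, 5, 15, 20, 30}, |B| = 6
A ∩ B = {3, 5, 20}, |A ∩ B| = 3
|A ∪ B| = |A| + |B| - |A ∩ B| = 9 + 6 - 3 = 12

12


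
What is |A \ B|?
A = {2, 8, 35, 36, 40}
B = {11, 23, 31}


Set A = {2, 8, 35, 36, 40}
Set B = {11, 23, 31}
A \ B = {2, 8, 35, 36, 40}
|A \ B| = 5

5


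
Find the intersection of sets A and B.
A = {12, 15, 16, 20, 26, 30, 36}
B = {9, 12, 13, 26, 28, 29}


Set A = {12, 15, 16, 20, 26, 30, 36}
Set B = {9, 12, 13, 26, 28, 29}
A ∩ B includes only elements in both sets.
Check each element of A against B:
12 ✓, 15 ✗, 16 ✗, 20 ✗, 26 ✓, 30 ✗, 36 ✗
A ∩ B = {12, 26}

{12, 26}


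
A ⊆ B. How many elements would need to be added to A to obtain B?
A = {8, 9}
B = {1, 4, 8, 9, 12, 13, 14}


Set A = {8, 9}, |A| = 2
Set B = {1, 4, 8, 9, 12, 13, 14}, |B| = 7
Since A ⊆ B: B \ A = {1, 4, 12, 13, 14}
|B| - |A| = 7 - 2 = 5

5


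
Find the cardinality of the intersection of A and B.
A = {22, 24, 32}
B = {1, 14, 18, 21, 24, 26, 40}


Set A = {22, 24, 32}
Set B = {1, 14, 18, 21, 24, 26, 40}
A ∩ B = {24}
|A ∩ B| = 1

1


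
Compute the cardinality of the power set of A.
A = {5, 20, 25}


Set A = {5, 20, 25}
|A| = 3
The power set P(A) contains all subsets of A.
|P(A)| = 2^|A| = 2^3 = 8

8


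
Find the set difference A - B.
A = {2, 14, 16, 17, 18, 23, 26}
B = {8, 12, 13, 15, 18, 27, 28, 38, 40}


Set A = {2, 14, 16, 17, 18, 23, 26}
Set B = {8, 12, 13, 15, 18, 27, 28, 38, 40}
A \ B includes elements in A that are not in B.
Check each element of A:
2 (not in B, keep), 14 (not in B, keep), 16 (not in B, keep), 17 (not in B, keep), 18 (in B, remove), 23 (not in B, keep), 26 (not in B, keep)
A \ B = {2, 14, 16, 17, 23, 26}

{2, 14, 16, 17, 23, 26}


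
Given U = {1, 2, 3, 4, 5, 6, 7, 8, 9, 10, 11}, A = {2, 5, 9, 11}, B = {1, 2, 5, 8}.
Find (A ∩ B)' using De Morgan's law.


U = {1, 2, 3, 4, 5, 6, 7, 8, 9, 10, 11}
A = {2, 5, 9, 11}, B = {1, 2, 5, 8}
A ∩ B = {2, 5}
(A ∩ B)' = U \ (A ∩ B) = {1, 3, 4, 6, 7, 8, 9, 10, 11}
Verification via A' ∪ B': A' = {1, 3, 4, 6, 7, 8, 10}, B' = {3, 4, 6, 7, 9, 10, 11}
A' ∪ B' = {1, 3, 4, 6, 7, 8, 9, 10, 11} ✓

{1, 3, 4, 6, 7, 8, 9, 10, 11}


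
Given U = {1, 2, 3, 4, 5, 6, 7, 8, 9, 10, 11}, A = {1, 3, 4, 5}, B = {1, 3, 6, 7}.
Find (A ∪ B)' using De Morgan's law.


U = {1, 2, 3, 4, 5, 6, 7, 8, 9, 10, 11}
A = {1, 3, 4, 5}, B = {1, 3, 6, 7}
A ∪ B = {1, 3, 4, 5, 6, 7}
(A ∪ B)' = U \ (A ∪ B) = {2, 8, 9, 10, 11}
Verification via A' ∩ B': A' = {2, 6, 7, 8, 9, 10, 11}, B' = {2, 4, 5, 8, 9, 10, 11}
A' ∩ B' = {2, 8, 9, 10, 11} ✓

{2, 8, 9, 10, 11}


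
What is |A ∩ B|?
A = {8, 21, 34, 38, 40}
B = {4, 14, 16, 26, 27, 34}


Set A = {8, 21, 34, 38, 40}
Set B = {4, 14, 16, 26, 27, 34}
A ∩ B = {34}
|A ∩ B| = 1

1


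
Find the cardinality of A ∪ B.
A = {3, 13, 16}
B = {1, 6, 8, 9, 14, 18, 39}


Set A = {3, 13, 16}, |A| = 3
Set B = {1, 6, 8, 9, 14, 18, 39}, |B| = 7
A ∩ B = {}, |A ∩ B| = 0
|A ∪ B| = |A| + |B| - |A ∩ B| = 3 + 7 - 0 = 10

10


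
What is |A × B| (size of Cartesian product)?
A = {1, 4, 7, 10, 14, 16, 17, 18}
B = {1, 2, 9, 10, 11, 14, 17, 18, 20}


Set A = {1, 4, 7, 10, 14, 16, 17, 18} has 8 elements.
Set B = {1, 2, 9, 10, 11, 14, 17, 18, 20} has 9 elements.
|A × B| = |A| × |B| = 8 × 9 = 72

72


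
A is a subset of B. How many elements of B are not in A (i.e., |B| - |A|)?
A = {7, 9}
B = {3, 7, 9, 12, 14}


Set A = {7, 9}, |A| = 2
Set B = {3, 7, 9, 12, 14}, |B| = 5
Since A ⊆ B: B \ A = {3, 12, 14}
|B| - |A| = 5 - 2 = 3

3


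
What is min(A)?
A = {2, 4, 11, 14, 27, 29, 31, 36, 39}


Set A = {2, 4, 11, 14, 27, 29, 31, 36, 39}
Elements in ascending order: 2, 4, 11, 14, 27, 29, 31, 36, 39
The smallest element is 2.

2


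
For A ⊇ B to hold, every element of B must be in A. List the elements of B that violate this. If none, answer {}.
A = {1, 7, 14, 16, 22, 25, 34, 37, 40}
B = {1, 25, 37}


Set A = {1, 7, 14, 16, 22, 25, 34, 37, 40}
Set B = {1, 25, 37}
Check each element of B against A:
1 ∈ A, 25 ∈ A, 37 ∈ A
Elements of B not in A: {}

{}


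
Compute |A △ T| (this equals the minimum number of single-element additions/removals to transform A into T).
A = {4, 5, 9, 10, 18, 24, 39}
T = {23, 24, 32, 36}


Set A = {4, 5, 9, 10, 18, 24, 39}
Set T = {23, 24, 32, 36}
Elements to remove from A (in A, not in T): {4, 5, 9, 10, 18, 39} → 6 removals
Elements to add to A (in T, not in A): {23, 32, 36} → 3 additions
Total edits = 6 + 3 = 9

9


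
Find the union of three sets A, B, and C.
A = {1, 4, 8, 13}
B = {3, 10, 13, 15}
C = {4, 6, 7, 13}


Set A = {1, 4, 8, 13}
Set B = {3, 10, 13, 15}
Set C = {4, 6, 7, 13}
First, A ∪ B = {1, 3, 4, 8, 10, 13, 15}
Then, (A ∪ B) ∪ C = {1, 3, 4, 6, 7, 8, 10, 13, 15}

{1, 3, 4, 6, 7, 8, 10, 13, 15}


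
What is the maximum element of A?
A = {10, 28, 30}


Set A = {10, 28, 30}
Elements in ascending order: 10, 28, 30
The largest element is 30.

30


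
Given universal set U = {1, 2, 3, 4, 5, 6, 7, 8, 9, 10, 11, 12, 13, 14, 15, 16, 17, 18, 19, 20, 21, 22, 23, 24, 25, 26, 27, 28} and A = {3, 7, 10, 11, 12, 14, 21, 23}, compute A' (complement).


Universal set U = {1, 2, 3, 4, 5, 6, 7, 8, 9, 10, 11, 12, 13, 14, 15, 16, 17, 18, 19, 20, 21, 22, 23, 24, 25, 26, 27, 28}
Set A = {3, 7, 10, 11, 12, 14, 21, 23}
A' = U \ A = elements in U but not in A
Checking each element of U:
1 (not in A, include), 2 (not in A, include), 3 (in A, exclude), 4 (not in A, include), 5 (not in A, include), 6 (not in A, include), 7 (in A, exclude), 8 (not in A, include), 9 (not in A, include), 10 (in A, exclude), 11 (in A, exclude), 12 (in A, exclude), 13 (not in A, include), 14 (in A, exclude), 15 (not in A, include), 16 (not in A, include), 17 (not in A, include), 18 (not in A, include), 19 (not in A, include), 20 (not in A, include), 21 (in A, exclude), 22 (not in A, include), 23 (in A, exclude), 24 (not in A, include), 25 (not in A, include), 26 (not in A, include), 27 (not in A, include), 28 (not in A, include)
A' = {1, 2, 4, 5, 6, 8, 9, 13, 15, 16, 17, 18, 19, 20, 22, 24, 25, 26, 27, 28}

{1, 2, 4, 5, 6, 8, 9, 13, 15, 16, 17, 18, 19, 20, 22, 24, 25, 26, 27, 28}


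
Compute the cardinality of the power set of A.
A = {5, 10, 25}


Set A = {5, 10, 25}
|A| = 3
The power set P(A) contains all subsets of A.
|P(A)| = 2^|A| = 2^3 = 8

8


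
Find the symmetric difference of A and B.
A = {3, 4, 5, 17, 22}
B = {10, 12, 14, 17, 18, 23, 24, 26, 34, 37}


Set A = {3, 4, 5, 17, 22}
Set B = {10, 12, 14, 17, 18, 23, 24, 26, 34, 37}
A △ B = (A \ B) ∪ (B \ A)
Elements in A but not B: {3, 4, 5, 22}
Elements in B but not A: {10, 12, 14, 18, 23, 24, 26, 34, 37}
A △ B = {3, 4, 5, 10, 12, 14, 18, 22, 23, 24, 26, 34, 37}

{3, 4, 5, 10, 12, 14, 18, 22, 23, 24, 26, 34, 37}


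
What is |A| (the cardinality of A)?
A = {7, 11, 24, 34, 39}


Set A = {7, 11, 24, 34, 39}
Listing elements: 7, 11, 24, 34, 39
Counting: 5 elements
|A| = 5

5


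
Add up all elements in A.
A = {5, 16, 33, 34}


Set A = {5, 16, 33, 34}
Sum = 5 + 16 + 33 + 34 = 88

88


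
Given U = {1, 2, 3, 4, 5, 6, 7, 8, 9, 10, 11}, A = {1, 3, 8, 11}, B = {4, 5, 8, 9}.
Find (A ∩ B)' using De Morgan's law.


U = {1, 2, 3, 4, 5, 6, 7, 8, 9, 10, 11}
A = {1, 3, 8, 11}, B = {4, 5, 8, 9}
A ∩ B = {8}
(A ∩ B)' = U \ (A ∩ B) = {1, 2, 3, 4, 5, 6, 7, 9, 10, 11}
Verification via A' ∪ B': A' = {2, 4, 5, 6, 7, 9, 10}, B' = {1, 2, 3, 6, 7, 10, 11}
A' ∪ B' = {1, 2, 3, 4, 5, 6, 7, 9, 10, 11} ✓

{1, 2, 3, 4, 5, 6, 7, 9, 10, 11}


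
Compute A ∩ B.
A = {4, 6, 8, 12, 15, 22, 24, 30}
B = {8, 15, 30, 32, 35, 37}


Set A = {4, 6, 8, 12, 15, 22, 24, 30}
Set B = {8, 15, 30, 32, 35, 37}
A ∩ B includes only elements in both sets.
Check each element of A against B:
4 ✗, 6 ✗, 8 ✓, 12 ✗, 15 ✓, 22 ✗, 24 ✗, 30 ✓
A ∩ B = {8, 15, 30}

{8, 15, 30}


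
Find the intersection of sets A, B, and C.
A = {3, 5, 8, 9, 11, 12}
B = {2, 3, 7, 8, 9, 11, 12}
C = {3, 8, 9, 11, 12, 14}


Set A = {3, 5, 8, 9, 11, 12}
Set B = {2, 3, 7, 8, 9, 11, 12}
Set C = {3, 8, 9, 11, 12, 14}
First, A ∩ B = {3, 8, 9, 11, 12}
Then, (A ∩ B) ∩ C = {3, 8, 9, 11, 12}

{3, 8, 9, 11, 12}


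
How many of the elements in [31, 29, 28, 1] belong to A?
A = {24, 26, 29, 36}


Set A = {24, 26, 29, 36}
Candidates: [31, 29, 28, 1]
Check each candidate:
31 ∉ A, 29 ∈ A, 28 ∉ A, 1 ∉ A
Count of candidates in A: 1

1


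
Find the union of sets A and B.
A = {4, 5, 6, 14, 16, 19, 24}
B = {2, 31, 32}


Set A = {4, 5, 6, 14, 16, 19, 24}
Set B = {2, 31, 32}
A ∪ B includes all elements in either set.
Elements from A: {4, 5, 6, 14, 16, 19, 24}
Elements from B not already included: {2, 31, 32}
A ∪ B = {2, 4, 5, 6, 14, 16, 19, 24, 31, 32}

{2, 4, 5, 6, 14, 16, 19, 24, 31, 32}


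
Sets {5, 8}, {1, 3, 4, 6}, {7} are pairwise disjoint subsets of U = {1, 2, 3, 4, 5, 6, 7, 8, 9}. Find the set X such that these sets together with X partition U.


U = {1, 2, 3, 4, 5, 6, 7, 8, 9}
Shown blocks: {5, 8}, {1, 3, 4, 6}, {7}
A partition's blocks are pairwise disjoint and cover U, so the missing block = U \ (union of shown blocks).
Union of shown blocks: {1, 3, 4, 5, 6, 7, 8}
Missing block = U \ (union) = {2, 9}

{2, 9}


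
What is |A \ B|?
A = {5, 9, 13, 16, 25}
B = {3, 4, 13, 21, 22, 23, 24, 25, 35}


Set A = {5, 9, 13, 16, 25}
Set B = {3, 4, 13, 21, 22, 23, 24, 25, 35}
A \ B = {5, 9, 16}
|A \ B| = 3

3


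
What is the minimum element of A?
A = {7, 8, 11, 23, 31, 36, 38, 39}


Set A = {7, 8, 11, 23, 31, 36, 38, 39}
Elements in ascending order: 7, 8, 11, 23, 31, 36, 38, 39
The smallest element is 7.

7


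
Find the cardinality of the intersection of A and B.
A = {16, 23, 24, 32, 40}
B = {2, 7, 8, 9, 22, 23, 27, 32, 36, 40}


Set A = {16, 23, 24, 32, 40}
Set B = {2, 7, 8, 9, 22, 23, 27, 32, 36, 40}
A ∩ B = {23, 32, 40}
|A ∩ B| = 3

3


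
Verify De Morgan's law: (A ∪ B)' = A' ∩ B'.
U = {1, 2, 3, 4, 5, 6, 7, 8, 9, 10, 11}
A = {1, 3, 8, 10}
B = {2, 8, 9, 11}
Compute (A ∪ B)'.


U = {1, 2, 3, 4, 5, 6, 7, 8, 9, 10, 11}
A = {1, 3, 8, 10}, B = {2, 8, 9, 11}
A ∪ B = {1, 2, 3, 8, 9, 10, 11}
(A ∪ B)' = U \ (A ∪ B) = {4, 5, 6, 7}
Verification via A' ∩ B': A' = {2, 4, 5, 6, 7, 9, 11}, B' = {1, 3, 4, 5, 6, 7, 10}
A' ∩ B' = {4, 5, 6, 7} ✓

{4, 5, 6, 7}


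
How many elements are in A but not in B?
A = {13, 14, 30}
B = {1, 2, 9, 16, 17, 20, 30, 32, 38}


Set A = {13, 14, 30}
Set B = {1, 2, 9, 16, 17, 20, 30, 32, 38}
A \ B = {13, 14}
|A \ B| = 2

2


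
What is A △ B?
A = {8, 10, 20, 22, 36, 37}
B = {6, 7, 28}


Set A = {8, 10, 20, 22, 36, 37}
Set B = {6, 7, 28}
A △ B = (A \ B) ∪ (B \ A)
Elements in A but not B: {8, 10, 20, 22, 36, 37}
Elements in B but not A: {6, 7, 28}
A △ B = {6, 7, 8, 10, 20, 22, 28, 36, 37}

{6, 7, 8, 10, 20, 22, 28, 36, 37}


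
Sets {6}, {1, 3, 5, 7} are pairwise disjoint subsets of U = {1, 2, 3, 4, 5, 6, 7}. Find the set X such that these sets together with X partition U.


U = {1, 2, 3, 4, 5, 6, 7}
Shown blocks: {6}, {1, 3, 5, 7}
A partition's blocks are pairwise disjoint and cover U, so the missing block = U \ (union of shown blocks).
Union of shown blocks: {1, 3, 5, 6, 7}
Missing block = U \ (union) = {2, 4}

{2, 4}


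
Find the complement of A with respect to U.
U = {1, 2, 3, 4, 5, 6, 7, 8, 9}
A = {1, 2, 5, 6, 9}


Universal set U = {1, 2, 3, 4, 5, 6, 7, 8, 9}
Set A = {1, 2, 5, 6, 9}
A' = U \ A = elements in U but not in A
Checking each element of U:
1 (in A, exclude), 2 (in A, exclude), 3 (not in A, include), 4 (not in A, include), 5 (in A, exclude), 6 (in A, exclude), 7 (not in A, include), 8 (not in A, include), 9 (in A, exclude)
A' = {3, 4, 7, 8}

{3, 4, 7, 8}


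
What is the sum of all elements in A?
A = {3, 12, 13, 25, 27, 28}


Set A = {3, 12, 13, 25, 27, 28}
Sum = 3 + 12 + 13 + 25 + 27 + 28 = 108

108


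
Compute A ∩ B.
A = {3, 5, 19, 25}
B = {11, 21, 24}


Set A = {3, 5, 19, 25}
Set B = {11, 21, 24}
A ∩ B includes only elements in both sets.
Check each element of A against B:
3 ✗, 5 ✗, 19 ✗, 25 ✗
A ∩ B = {}

{}


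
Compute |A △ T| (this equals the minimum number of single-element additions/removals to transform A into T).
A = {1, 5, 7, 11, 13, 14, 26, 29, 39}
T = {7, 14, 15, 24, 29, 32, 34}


Set A = {1, 5, 7, 11, 13, 14, 26, 29, 39}
Set T = {7, 14, 15, 24, 29, 32, 34}
Elements to remove from A (in A, not in T): {1, 5, 11, 13, 26, 39} → 6 removals
Elements to add to A (in T, not in A): {15, 24, 32, 34} → 4 additions
Total edits = 6 + 4 = 10

10


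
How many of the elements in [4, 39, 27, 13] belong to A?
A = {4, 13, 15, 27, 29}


Set A = {4, 13, 15, 27, 29}
Candidates: [4, 39, 27, 13]
Check each candidate:
4 ∈ A, 39 ∉ A, 27 ∈ A, 13 ∈ A
Count of candidates in A: 3

3


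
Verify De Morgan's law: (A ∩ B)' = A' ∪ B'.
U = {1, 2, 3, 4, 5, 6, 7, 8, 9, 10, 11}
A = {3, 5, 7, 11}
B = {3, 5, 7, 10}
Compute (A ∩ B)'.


U = {1, 2, 3, 4, 5, 6, 7, 8, 9, 10, 11}
A = {3, 5, 7, 11}, B = {3, 5, 7, 10}
A ∩ B = {3, 5, 7}
(A ∩ B)' = U \ (A ∩ B) = {1, 2, 4, 6, 8, 9, 10, 11}
Verification via A' ∪ B': A' = {1, 2, 4, 6, 8, 9, 10}, B' = {1, 2, 4, 6, 8, 9, 11}
A' ∪ B' = {1, 2, 4, 6, 8, 9, 10, 11} ✓

{1, 2, 4, 6, 8, 9, 10, 11}


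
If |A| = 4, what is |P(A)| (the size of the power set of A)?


The set has 4 elements.
The power set contains all possible subsets.
|P(A)| = 2^|A| = 2^4 = 16

16


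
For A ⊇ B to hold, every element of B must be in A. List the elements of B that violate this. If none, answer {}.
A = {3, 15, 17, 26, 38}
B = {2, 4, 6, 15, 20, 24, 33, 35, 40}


Set A = {3, 15, 17, 26, 38}
Set B = {2, 4, 6, 15, 20, 24, 33, 35, 40}
Check each element of B against A:
2 ∉ A (include), 4 ∉ A (include), 6 ∉ A (include), 15 ∈ A, 20 ∉ A (include), 24 ∉ A (include), 33 ∉ A (include), 35 ∉ A (include), 40 ∉ A (include)
Elements of B not in A: {2, 4, 6, 20, 24, 33, 35, 40}

{2, 4, 6, 20, 24, 33, 35, 40}


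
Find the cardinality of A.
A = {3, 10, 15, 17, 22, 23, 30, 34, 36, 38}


Set A = {3, 10, 15, 17, 22, 23, 30, 34, 36, 38}
Listing elements: 3, 10, 15, 17, 22, 23, 30, 34, 36, 38
Counting: 10 elements
|A| = 10

10


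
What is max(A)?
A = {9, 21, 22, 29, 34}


Set A = {9, 21, 22, 29, 34}
Elements in ascending order: 9, 21, 22, 29, 34
The largest element is 34.

34


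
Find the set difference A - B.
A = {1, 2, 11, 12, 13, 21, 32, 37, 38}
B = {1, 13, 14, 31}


Set A = {1, 2, 11, 12, 13, 21, 32, 37, 38}
Set B = {1, 13, 14, 31}
A \ B includes elements in A that are not in B.
Check each element of A:
1 (in B, remove), 2 (not in B, keep), 11 (not in B, keep), 12 (not in B, keep), 13 (in B, remove), 21 (not in B, keep), 32 (not in B, keep), 37 (not in B, keep), 38 (not in B, keep)
A \ B = {2, 11, 12, 21, 32, 37, 38}

{2, 11, 12, 21, 32, 37, 38}


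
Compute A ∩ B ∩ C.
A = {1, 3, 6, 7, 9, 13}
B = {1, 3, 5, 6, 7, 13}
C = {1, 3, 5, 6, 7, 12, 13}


Set A = {1, 3, 6, 7, 9, 13}
Set B = {1, 3, 5, 6, 7, 13}
Set C = {1, 3, 5, 6, 7, 12, 13}
First, A ∩ B = {1, 3, 6, 7, 13}
Then, (A ∩ B) ∩ C = {1, 3, 6, 7, 13}

{1, 3, 6, 7, 13}


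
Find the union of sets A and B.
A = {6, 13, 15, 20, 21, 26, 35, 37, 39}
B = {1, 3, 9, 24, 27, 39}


Set A = {6, 13, 15, 20, 21, 26, 35, 37, 39}
Set B = {1, 3, 9, 24, 27, 39}
A ∪ B includes all elements in either set.
Elements from A: {6, 13, 15, 20, 21, 26, 35, 37, 39}
Elements from B not already included: {1, 3, 9, 24, 27}
A ∪ B = {1, 3, 6, 9, 13, 15, 20, 21, 24, 26, 27, 35, 37, 39}

{1, 3, 6, 9, 13, 15, 20, 21, 24, 26, 27, 35, 37, 39}


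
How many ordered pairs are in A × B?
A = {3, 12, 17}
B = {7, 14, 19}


Set A = {3, 12, 17} has 3 elements.
Set B = {7, 14, 19} has 3 elements.
|A × B| = |A| × |B| = 3 × 3 = 9

9


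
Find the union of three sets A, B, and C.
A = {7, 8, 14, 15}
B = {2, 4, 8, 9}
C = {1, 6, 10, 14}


Set A = {7, 8, 14, 15}
Set B = {2, 4, 8, 9}
Set C = {1, 6, 10, 14}
First, A ∪ B = {2, 4, 7, 8, 9, 14, 15}
Then, (A ∪ B) ∪ C = {1, 2, 4, 6, 7, 8, 9, 10, 14, 15}

{1, 2, 4, 6, 7, 8, 9, 10, 14, 15}


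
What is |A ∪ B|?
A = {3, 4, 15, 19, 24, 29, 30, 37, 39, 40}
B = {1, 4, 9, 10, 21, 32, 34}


Set A = {3, 4, 15, 19, 24, 29, 30, 37, 39, 40}, |A| = 10
Set B = {1, 4, 9, 10, 21, 32, 34}, |B| = 7
A ∩ B = {4}, |A ∩ B| = 1
|A ∪ B| = |A| + |B| - |A ∩ B| = 10 + 7 - 1 = 16

16


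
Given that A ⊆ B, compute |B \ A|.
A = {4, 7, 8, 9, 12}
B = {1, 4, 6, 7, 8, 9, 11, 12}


Set A = {4, 7, 8, 9, 12}, |A| = 5
Set B = {1, 4, 6, 7, 8, 9, 11, 12}, |B| = 8
Since A ⊆ B: B \ A = {1, 6, 11}
|B| - |A| = 8 - 5 = 3

3


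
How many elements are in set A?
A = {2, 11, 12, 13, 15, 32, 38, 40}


Set A = {2, 11, 12, 13, 15, 32, 38, 40}
Listing elements: 2, 11, 12, 13, 15, 32, 38, 40
Counting: 8 elements
|A| = 8

8


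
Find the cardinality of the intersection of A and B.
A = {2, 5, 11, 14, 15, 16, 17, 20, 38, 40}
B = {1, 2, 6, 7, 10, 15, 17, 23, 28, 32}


Set A = {2, 5, 11, 14, 15, 16, 17, 20, 38, 40}
Set B = {1, 2, 6, 7, 10, 15, 17, 23, 28, 32}
A ∩ B = {2, 15, 17}
|A ∩ B| = 3

3


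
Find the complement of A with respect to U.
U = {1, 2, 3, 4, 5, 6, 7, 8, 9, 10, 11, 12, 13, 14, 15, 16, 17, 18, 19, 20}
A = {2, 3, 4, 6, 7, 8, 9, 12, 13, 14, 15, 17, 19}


Universal set U = {1, 2, 3, 4, 5, 6, 7, 8, 9, 10, 11, 12, 13, 14, 15, 16, 17, 18, 19, 20}
Set A = {2, 3, 4, 6, 7, 8, 9, 12, 13, 14, 15, 17, 19}
A' = U \ A = elements in U but not in A
Checking each element of U:
1 (not in A, include), 2 (in A, exclude), 3 (in A, exclude), 4 (in A, exclude), 5 (not in A, include), 6 (in A, exclude), 7 (in A, exclude), 8 (in A, exclude), 9 (in A, exclude), 10 (not in A, include), 11 (not in A, include), 12 (in A, exclude), 13 (in A, exclude), 14 (in A, exclude), 15 (in A, exclude), 16 (not in A, include), 17 (in A, exclude), 18 (not in A, include), 19 (in A, exclude), 20 (not in A, include)
A' = {1, 5, 10, 11, 16, 18, 20}

{1, 5, 10, 11, 16, 18, 20}


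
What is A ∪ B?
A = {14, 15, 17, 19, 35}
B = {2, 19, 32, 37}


Set A = {14, 15, 17, 19, 35}
Set B = {2, 19, 32, 37}
A ∪ B includes all elements in either set.
Elements from A: {14, 15, 17, 19, 35}
Elements from B not already included: {2, 32, 37}
A ∪ B = {2, 14, 15, 17, 19, 32, 35, 37}

{2, 14, 15, 17, 19, 32, 35, 37}


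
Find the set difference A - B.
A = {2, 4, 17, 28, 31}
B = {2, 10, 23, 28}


Set A = {2, 4, 17, 28, 31}
Set B = {2, 10, 23, 28}
A \ B includes elements in A that are not in B.
Check each element of A:
2 (in B, remove), 4 (not in B, keep), 17 (not in B, keep), 28 (in B, remove), 31 (not in B, keep)
A \ B = {4, 17, 31}

{4, 17, 31}


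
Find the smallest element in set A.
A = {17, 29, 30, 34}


Set A = {17, 29, 30, 34}
Elements in ascending order: 17, 29, 30, 34
The smallest element is 17.

17


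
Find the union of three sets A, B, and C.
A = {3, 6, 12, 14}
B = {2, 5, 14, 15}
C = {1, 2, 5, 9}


Set A = {3, 6, 12, 14}
Set B = {2, 5, 14, 15}
Set C = {1, 2, 5, 9}
First, A ∪ B = {2, 3, 5, 6, 12, 14, 15}
Then, (A ∪ B) ∪ C = {1, 2, 3, 5, 6, 9, 12, 14, 15}

{1, 2, 3, 5, 6, 9, 12, 14, 15}


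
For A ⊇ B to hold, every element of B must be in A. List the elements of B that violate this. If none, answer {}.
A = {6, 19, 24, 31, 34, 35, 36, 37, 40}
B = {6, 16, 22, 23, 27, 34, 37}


Set A = {6, 19, 24, 31, 34, 35, 36, 37, 40}
Set B = {6, 16, 22, 23, 27, 34, 37}
Check each element of B against A:
6 ∈ A, 16 ∉ A (include), 22 ∉ A (include), 23 ∉ A (include), 27 ∉ A (include), 34 ∈ A, 37 ∈ A
Elements of B not in A: {16, 22, 23, 27}

{16, 22, 23, 27}


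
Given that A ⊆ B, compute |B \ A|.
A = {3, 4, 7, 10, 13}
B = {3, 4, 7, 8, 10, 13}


Set A = {3, 4, 7, 10, 13}, |A| = 5
Set B = {3, 4, 7, 8, 10, 13}, |B| = 6
Since A ⊆ B: B \ A = {8}
|B| - |A| = 6 - 5 = 1

1


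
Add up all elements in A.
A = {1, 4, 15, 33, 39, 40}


Set A = {1, 4, 15, 33, 39, 40}
Sum = 1 + 4 + 15 + 33 + 39 + 40 = 132

132


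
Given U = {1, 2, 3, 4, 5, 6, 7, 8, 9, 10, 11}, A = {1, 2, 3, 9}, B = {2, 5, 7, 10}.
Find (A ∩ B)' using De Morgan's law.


U = {1, 2, 3, 4, 5, 6, 7, 8, 9, 10, 11}
A = {1, 2, 3, 9}, B = {2, 5, 7, 10}
A ∩ B = {2}
(A ∩ B)' = U \ (A ∩ B) = {1, 3, 4, 5, 6, 7, 8, 9, 10, 11}
Verification via A' ∪ B': A' = {4, 5, 6, 7, 8, 10, 11}, B' = {1, 3, 4, 6, 8, 9, 11}
A' ∪ B' = {1, 3, 4, 5, 6, 7, 8, 9, 10, 11} ✓

{1, 3, 4, 5, 6, 7, 8, 9, 10, 11}


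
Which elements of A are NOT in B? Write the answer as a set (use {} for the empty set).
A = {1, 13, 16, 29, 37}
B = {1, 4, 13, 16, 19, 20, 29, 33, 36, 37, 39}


Set A = {1, 13, 16, 29, 37}
Set B = {1, 4, 13, 16, 19, 20, 29, 33, 36, 37, 39}
Check each element of A against B:
1 ∈ B, 13 ∈ B, 16 ∈ B, 29 ∈ B, 37 ∈ B
Elements of A not in B: {}

{}


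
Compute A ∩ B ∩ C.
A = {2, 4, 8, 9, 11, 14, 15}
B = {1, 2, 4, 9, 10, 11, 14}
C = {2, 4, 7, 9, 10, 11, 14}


Set A = {2, 4, 8, 9, 11, 14, 15}
Set B = {1, 2, 4, 9, 10, 11, 14}
Set C = {2, 4, 7, 9, 10, 11, 14}
First, A ∩ B = {2, 4, 9, 11, 14}
Then, (A ∩ B) ∩ C = {2, 4, 9, 11, 14}

{2, 4, 9, 11, 14}


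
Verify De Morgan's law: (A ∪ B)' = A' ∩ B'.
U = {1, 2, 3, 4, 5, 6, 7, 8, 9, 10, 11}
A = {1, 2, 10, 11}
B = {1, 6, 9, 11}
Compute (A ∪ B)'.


U = {1, 2, 3, 4, 5, 6, 7, 8, 9, 10, 11}
A = {1, 2, 10, 11}, B = {1, 6, 9, 11}
A ∪ B = {1, 2, 6, 9, 10, 11}
(A ∪ B)' = U \ (A ∪ B) = {3, 4, 5, 7, 8}
Verification via A' ∩ B': A' = {3, 4, 5, 6, 7, 8, 9}, B' = {2, 3, 4, 5, 7, 8, 10}
A' ∩ B' = {3, 4, 5, 7, 8} ✓

{3, 4, 5, 7, 8}


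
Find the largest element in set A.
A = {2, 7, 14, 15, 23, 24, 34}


Set A = {2, 7, 14, 15, 23, 24, 34}
Elements in ascending order: 2, 7, 14, 15, 23, 24, 34
The largest element is 34.

34


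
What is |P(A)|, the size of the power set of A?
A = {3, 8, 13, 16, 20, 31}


Set A = {3, 8, 13, 16, 20, 31}
|A| = 6
The power set P(A) contains all subsets of A.
|P(A)| = 2^|A| = 2^6 = 64

64


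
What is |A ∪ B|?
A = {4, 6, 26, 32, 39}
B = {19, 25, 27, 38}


Set A = {4, 6, 26, 32, 39}, |A| = 5
Set B = {19, 25, 27, 38}, |B| = 4
A ∩ B = {}, |A ∩ B| = 0
|A ∪ B| = |A| + |B| - |A ∩ B| = 5 + 4 - 0 = 9

9


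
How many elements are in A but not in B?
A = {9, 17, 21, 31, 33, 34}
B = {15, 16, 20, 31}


Set A = {9, 17, 21, 31, 33, 34}
Set B = {15, 16, 20, 31}
A \ B = {9, 17, 21, 33, 34}
|A \ B| = 5

5


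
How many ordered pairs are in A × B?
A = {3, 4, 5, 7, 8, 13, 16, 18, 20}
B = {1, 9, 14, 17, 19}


Set A = {3, 4, 5, 7, 8, 13, 16, 18, 20} has 9 elements.
Set B = {1, 9, 14, 17, 19} has 5 elements.
|A × B| = |A| × |B| = 9 × 5 = 45

45


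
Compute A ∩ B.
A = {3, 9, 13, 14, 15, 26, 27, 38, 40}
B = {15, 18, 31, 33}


Set A = {3, 9, 13, 14, 15, 26, 27, 38, 40}
Set B = {15, 18, 31, 33}
A ∩ B includes only elements in both sets.
Check each element of A against B:
3 ✗, 9 ✗, 13 ✗, 14 ✗, 15 ✓, 26 ✗, 27 ✗, 38 ✗, 40 ✗
A ∩ B = {15}

{15}


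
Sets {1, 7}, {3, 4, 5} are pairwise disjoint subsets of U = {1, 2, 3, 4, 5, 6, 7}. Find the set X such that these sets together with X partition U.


U = {1, 2, 3, 4, 5, 6, 7}
Shown blocks: {1, 7}, {3, 4, 5}
A partition's blocks are pairwise disjoint and cover U, so the missing block = U \ (union of shown blocks).
Union of shown blocks: {1, 3, 4, 5, 7}
Missing block = U \ (union) = {2, 6}

{2, 6}


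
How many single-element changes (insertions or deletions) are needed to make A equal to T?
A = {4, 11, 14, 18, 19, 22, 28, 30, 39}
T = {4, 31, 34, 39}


Set A = {4, 11, 14, 18, 19, 22, 28, 30, 39}
Set T = {4, 31, 34, 39}
Elements to remove from A (in A, not in T): {11, 14, 18, 19, 22, 28, 30} → 7 removals
Elements to add to A (in T, not in A): {31, 34} → 2 additions
Total edits = 7 + 2 = 9

9


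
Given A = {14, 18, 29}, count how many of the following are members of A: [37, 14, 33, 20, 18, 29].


Set A = {14, 18, 29}
Candidates: [37, 14, 33, 20, 18, 29]
Check each candidate:
37 ∉ A, 14 ∈ A, 33 ∉ A, 20 ∉ A, 18 ∈ A, 29 ∈ A
Count of candidates in A: 3

3


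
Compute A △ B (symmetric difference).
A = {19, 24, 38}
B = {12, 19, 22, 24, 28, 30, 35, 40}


Set A = {19, 24, 38}
Set B = {12, 19, 22, 24, 28, 30, 35, 40}
A △ B = (A \ B) ∪ (B \ A)
Elements in A but not B: {38}
Elements in B but not A: {12, 22, 28, 30, 35, 40}
A △ B = {12, 22, 28, 30, 35, 38, 40}

{12, 22, 28, 30, 35, 38, 40}


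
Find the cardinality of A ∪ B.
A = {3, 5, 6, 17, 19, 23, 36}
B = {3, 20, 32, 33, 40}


Set A = {3, 5, 6, 17, 19, 23, 36}, |A| = 7
Set B = {3, 20, 32, 33, 40}, |B| = 5
A ∩ B = {3}, |A ∩ B| = 1
|A ∪ B| = |A| + |B| - |A ∩ B| = 7 + 5 - 1 = 11

11


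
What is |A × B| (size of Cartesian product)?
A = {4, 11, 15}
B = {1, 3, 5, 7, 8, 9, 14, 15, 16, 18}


Set A = {4, 11, 15} has 3 elements.
Set B = {1, 3, 5, 7, 8, 9, 14, 15, 16, 18} has 10 elements.
|A × B| = |A| × |B| = 3 × 10 = 30

30


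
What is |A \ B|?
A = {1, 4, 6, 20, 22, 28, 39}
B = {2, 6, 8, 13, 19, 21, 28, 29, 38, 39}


Set A = {1, 4, 6, 20, 22, 28, 39}
Set B = {2, 6, 8, 13, 19, 21, 28, 29, 38, 39}
A \ B = {1, 4, 20, 22}
|A \ B| = 4

4


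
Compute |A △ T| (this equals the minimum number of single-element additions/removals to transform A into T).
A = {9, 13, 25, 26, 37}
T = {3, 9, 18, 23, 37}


Set A = {9, 13, 25, 26, 37}
Set T = {3, 9, 18, 23, 37}
Elements to remove from A (in A, not in T): {13, 25, 26} → 3 removals
Elements to add to A (in T, not in A): {3, 18, 23} → 3 additions
Total edits = 3 + 3 = 6

6


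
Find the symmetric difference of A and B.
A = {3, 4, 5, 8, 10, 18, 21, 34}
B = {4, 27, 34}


Set A = {3, 4, 5, 8, 10, 18, 21, 34}
Set B = {4, 27, 34}
A △ B = (A \ B) ∪ (B \ A)
Elements in A but not B: {3, 5, 8, 10, 18, 21}
Elements in B but not A: {27}
A △ B = {3, 5, 8, 10, 18, 21, 27}

{3, 5, 8, 10, 18, 21, 27}


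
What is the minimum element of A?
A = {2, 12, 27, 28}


Set A = {2, 12, 27, 28}
Elements in ascending order: 2, 12, 27, 28
The smallest element is 2.

2


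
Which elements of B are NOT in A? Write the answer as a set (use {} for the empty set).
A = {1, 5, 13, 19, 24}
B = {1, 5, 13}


Set A = {1, 5, 13, 19, 24}
Set B = {1, 5, 13}
Check each element of B against A:
1 ∈ A, 5 ∈ A, 13 ∈ A
Elements of B not in A: {}

{}


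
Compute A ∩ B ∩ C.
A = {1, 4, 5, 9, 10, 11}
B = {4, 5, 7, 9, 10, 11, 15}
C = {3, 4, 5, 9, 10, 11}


Set A = {1, 4, 5, 9, 10, 11}
Set B = {4, 5, 7, 9, 10, 11, 15}
Set C = {3, 4, 5, 9, 10, 11}
First, A ∩ B = {4, 5, 9, 10, 11}
Then, (A ∩ B) ∩ C = {4, 5, 9, 10, 11}

{4, 5, 9, 10, 11}


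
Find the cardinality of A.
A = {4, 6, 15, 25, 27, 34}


Set A = {4, 6, 15, 25, 27, 34}
Listing elements: 4, 6, 15, 25, 27, 34
Counting: 6 elements
|A| = 6

6


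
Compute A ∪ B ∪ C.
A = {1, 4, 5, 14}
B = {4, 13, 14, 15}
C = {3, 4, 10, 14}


Set A = {1, 4, 5, 14}
Set B = {4, 13, 14, 15}
Set C = {3, 4, 10, 14}
First, A ∪ B = {1, 4, 5, 13, 14, 15}
Then, (A ∪ B) ∪ C = {1, 3, 4, 5, 10, 13, 14, 15}

{1, 3, 4, 5, 10, 13, 14, 15}


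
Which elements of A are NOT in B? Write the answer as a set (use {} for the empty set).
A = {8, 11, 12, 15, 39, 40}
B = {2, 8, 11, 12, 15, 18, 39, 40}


Set A = {8, 11, 12, 15, 39, 40}
Set B = {2, 8, 11, 12, 15, 18, 39, 40}
Check each element of A against B:
8 ∈ B, 11 ∈ B, 12 ∈ B, 15 ∈ B, 39 ∈ B, 40 ∈ B
Elements of A not in B: {}

{}


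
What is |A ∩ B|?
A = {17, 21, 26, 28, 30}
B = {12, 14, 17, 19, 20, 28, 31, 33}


Set A = {17, 21, 26, 28, 30}
Set B = {12, 14, 17, 19, 20, 28, 31, 33}
A ∩ B = {17, 28}
|A ∩ B| = 2

2


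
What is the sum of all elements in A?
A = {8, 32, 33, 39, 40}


Set A = {8, 32, 33, 39, 40}
Sum = 8 + 32 + 33 + 39 + 40 = 152

152


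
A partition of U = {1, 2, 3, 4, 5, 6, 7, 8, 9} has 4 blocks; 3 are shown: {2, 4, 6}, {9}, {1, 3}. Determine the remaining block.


U = {1, 2, 3, 4, 5, 6, 7, 8, 9}
Shown blocks: {2, 4, 6}, {9}, {1, 3}
A partition's blocks are pairwise disjoint and cover U, so the missing block = U \ (union of shown blocks).
Union of shown blocks: {1, 2, 3, 4, 6, 9}
Missing block = U \ (union) = {5, 7, 8}

{5, 7, 8}


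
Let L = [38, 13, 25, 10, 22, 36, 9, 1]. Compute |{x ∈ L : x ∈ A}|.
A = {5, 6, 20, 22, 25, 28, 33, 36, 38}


Set A = {5, 6, 20, 22, 25, 28, 33, 36, 38}
Candidates: [38, 13, 25, 10, 22, 36, 9, 1]
Check each candidate:
38 ∈ A, 13 ∉ A, 25 ∈ A, 10 ∉ A, 22 ∈ A, 36 ∈ A, 9 ∉ A, 1 ∉ A
Count of candidates in A: 4

4


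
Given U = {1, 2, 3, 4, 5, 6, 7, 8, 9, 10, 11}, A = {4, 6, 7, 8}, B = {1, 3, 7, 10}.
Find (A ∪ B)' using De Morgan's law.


U = {1, 2, 3, 4, 5, 6, 7, 8, 9, 10, 11}
A = {4, 6, 7, 8}, B = {1, 3, 7, 10}
A ∪ B = {1, 3, 4, 6, 7, 8, 10}
(A ∪ B)' = U \ (A ∪ B) = {2, 5, 9, 11}
Verification via A' ∩ B': A' = {1, 2, 3, 5, 9, 10, 11}, B' = {2, 4, 5, 6, 8, 9, 11}
A' ∩ B' = {2, 5, 9, 11} ✓

{2, 5, 9, 11}


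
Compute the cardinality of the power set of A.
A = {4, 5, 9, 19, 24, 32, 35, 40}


Set A = {4, 5, 9, 19, 24, 32, 35, 40}
|A| = 8
The power set P(A) contains all subsets of A.
|P(A)| = 2^|A| = 2^8 = 256

256


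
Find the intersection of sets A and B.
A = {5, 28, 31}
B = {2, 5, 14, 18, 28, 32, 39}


Set A = {5, 28, 31}
Set B = {2, 5, 14, 18, 28, 32, 39}
A ∩ B includes only elements in both sets.
Check each element of A against B:
5 ✓, 28 ✓, 31 ✗
A ∩ B = {5, 28}

{5, 28}


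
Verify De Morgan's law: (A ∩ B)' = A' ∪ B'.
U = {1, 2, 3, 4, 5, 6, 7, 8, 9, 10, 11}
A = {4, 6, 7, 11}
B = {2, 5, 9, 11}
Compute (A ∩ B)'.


U = {1, 2, 3, 4, 5, 6, 7, 8, 9, 10, 11}
A = {4, 6, 7, 11}, B = {2, 5, 9, 11}
A ∩ B = {11}
(A ∩ B)' = U \ (A ∩ B) = {1, 2, 3, 4, 5, 6, 7, 8, 9, 10}
Verification via A' ∪ B': A' = {1, 2, 3, 5, 8, 9, 10}, B' = {1, 3, 4, 6, 7, 8, 10}
A' ∪ B' = {1, 2, 3, 4, 5, 6, 7, 8, 9, 10} ✓

{1, 2, 3, 4, 5, 6, 7, 8, 9, 10}


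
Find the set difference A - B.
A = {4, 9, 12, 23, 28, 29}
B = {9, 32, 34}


Set A = {4, 9, 12, 23, 28, 29}
Set B = {9, 32, 34}
A \ B includes elements in A that are not in B.
Check each element of A:
4 (not in B, keep), 9 (in B, remove), 12 (not in B, keep), 23 (not in B, keep), 28 (not in B, keep), 29 (not in B, keep)
A \ B = {4, 12, 23, 28, 29}

{4, 12, 23, 28, 29}


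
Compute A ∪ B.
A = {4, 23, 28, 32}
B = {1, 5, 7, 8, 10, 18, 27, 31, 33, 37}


Set A = {4, 23, 28, 32}
Set B = {1, 5, 7, 8, 10, 18, 27, 31, 33, 37}
A ∪ B includes all elements in either set.
Elements from A: {4, 23, 28, 32}
Elements from B not already included: {1, 5, 7, 8, 10, 18, 27, 31, 33, 37}
A ∪ B = {1, 4, 5, 7, 8, 10, 18, 23, 27, 28, 31, 32, 33, 37}

{1, 4, 5, 7, 8, 10, 18, 23, 27, 28, 31, 32, 33, 37}
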